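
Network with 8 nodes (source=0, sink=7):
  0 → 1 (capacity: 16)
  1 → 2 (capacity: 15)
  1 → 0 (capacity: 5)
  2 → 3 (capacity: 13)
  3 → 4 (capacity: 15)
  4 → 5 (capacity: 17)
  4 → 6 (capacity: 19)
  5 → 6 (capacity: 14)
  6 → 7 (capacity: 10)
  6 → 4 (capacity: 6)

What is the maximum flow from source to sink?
Maximum flow = 10

Max flow: 10

Flow assignment:
  0 → 1: 10/16
  1 → 2: 10/15
  2 → 3: 10/13
  3 → 4: 10/15
  4 → 6: 10/19
  6 → 7: 10/10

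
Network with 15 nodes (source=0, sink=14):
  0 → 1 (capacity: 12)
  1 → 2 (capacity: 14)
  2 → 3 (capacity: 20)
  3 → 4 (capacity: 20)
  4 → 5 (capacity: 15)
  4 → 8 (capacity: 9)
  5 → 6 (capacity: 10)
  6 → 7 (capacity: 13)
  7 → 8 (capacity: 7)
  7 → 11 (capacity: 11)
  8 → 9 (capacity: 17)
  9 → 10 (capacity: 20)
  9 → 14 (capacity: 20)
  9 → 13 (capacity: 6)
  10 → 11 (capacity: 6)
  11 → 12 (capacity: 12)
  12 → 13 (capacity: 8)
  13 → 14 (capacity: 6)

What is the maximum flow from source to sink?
Maximum flow = 12

Max flow: 12

Flow assignment:
  0 → 1: 12/12
  1 → 2: 12/14
  2 → 3: 12/20
  3 → 4: 12/20
  4 → 5: 3/15
  4 → 8: 9/9
  5 → 6: 3/10
  6 → 7: 3/13
  7 → 8: 3/7
  8 → 9: 12/17
  9 → 14: 12/20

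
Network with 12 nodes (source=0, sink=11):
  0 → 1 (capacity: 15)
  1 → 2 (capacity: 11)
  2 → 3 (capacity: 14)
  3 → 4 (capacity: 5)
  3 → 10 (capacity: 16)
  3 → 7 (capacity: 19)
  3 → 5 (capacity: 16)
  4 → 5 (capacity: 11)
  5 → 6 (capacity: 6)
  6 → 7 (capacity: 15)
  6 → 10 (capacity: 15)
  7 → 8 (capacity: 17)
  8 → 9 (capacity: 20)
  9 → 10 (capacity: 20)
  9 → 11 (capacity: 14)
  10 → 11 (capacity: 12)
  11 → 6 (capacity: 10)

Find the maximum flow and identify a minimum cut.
Max flow = 11, Min cut edges: (1,2)

Maximum flow: 11
Minimum cut: (1,2)
Partition: S = [0, 1], T = [2, 3, 4, 5, 6, 7, 8, 9, 10, 11]

Max-flow min-cut theorem verified: both equal 11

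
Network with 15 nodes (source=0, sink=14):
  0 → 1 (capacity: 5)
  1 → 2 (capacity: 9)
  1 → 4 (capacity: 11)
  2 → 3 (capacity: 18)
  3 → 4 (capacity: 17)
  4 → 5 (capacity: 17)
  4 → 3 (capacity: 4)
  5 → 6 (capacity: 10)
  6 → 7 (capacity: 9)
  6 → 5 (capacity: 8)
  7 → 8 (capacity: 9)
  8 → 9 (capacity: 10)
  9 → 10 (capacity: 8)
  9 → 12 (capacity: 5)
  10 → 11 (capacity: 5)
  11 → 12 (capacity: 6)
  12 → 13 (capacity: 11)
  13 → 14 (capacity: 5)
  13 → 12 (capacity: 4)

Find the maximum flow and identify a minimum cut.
Max flow = 5, Min cut edges: (13,14)

Maximum flow: 5
Minimum cut: (13,14)
Partition: S = [0, 1, 2, 3, 4, 5, 6, 7, 8, 9, 10, 11, 12, 13], T = [14]

Max-flow min-cut theorem verified: both equal 5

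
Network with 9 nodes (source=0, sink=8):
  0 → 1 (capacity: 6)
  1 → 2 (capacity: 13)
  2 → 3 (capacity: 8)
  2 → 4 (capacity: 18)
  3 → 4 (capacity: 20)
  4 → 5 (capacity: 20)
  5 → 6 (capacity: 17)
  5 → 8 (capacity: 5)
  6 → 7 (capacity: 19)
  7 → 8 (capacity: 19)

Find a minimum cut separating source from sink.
Min cut value = 6, edges: (0,1)

Min cut value: 6
Partition: S = [0], T = [1, 2, 3, 4, 5, 6, 7, 8]
Cut edges: (0,1)

By max-flow min-cut theorem, max flow = min cut = 6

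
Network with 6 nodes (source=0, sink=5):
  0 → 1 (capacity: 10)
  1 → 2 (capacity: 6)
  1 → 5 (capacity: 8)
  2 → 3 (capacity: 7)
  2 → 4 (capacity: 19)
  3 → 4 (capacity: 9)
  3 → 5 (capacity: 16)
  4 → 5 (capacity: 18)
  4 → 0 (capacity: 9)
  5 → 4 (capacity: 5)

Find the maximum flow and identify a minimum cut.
Max flow = 10, Min cut edges: (0,1)

Maximum flow: 10
Minimum cut: (0,1)
Partition: S = [0], T = [1, 2, 3, 4, 5]

Max-flow min-cut theorem verified: both equal 10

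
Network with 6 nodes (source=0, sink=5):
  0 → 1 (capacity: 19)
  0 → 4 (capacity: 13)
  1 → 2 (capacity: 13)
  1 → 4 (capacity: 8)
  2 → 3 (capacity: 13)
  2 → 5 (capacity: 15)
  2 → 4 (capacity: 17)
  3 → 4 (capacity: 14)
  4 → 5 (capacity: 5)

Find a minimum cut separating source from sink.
Min cut value = 18, edges: (1,2), (4,5)

Min cut value: 18
Partition: S = [0, 1, 3, 4], T = [2, 5]
Cut edges: (1,2), (4,5)

By max-flow min-cut theorem, max flow = min cut = 18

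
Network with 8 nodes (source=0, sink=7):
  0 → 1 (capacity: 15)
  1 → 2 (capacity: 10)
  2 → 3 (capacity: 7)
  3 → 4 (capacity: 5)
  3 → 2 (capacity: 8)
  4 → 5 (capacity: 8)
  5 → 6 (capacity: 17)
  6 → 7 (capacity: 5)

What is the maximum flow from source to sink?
Maximum flow = 5

Max flow: 5

Flow assignment:
  0 → 1: 5/15
  1 → 2: 5/10
  2 → 3: 5/7
  3 → 4: 5/5
  4 → 5: 5/8
  5 → 6: 5/17
  6 → 7: 5/5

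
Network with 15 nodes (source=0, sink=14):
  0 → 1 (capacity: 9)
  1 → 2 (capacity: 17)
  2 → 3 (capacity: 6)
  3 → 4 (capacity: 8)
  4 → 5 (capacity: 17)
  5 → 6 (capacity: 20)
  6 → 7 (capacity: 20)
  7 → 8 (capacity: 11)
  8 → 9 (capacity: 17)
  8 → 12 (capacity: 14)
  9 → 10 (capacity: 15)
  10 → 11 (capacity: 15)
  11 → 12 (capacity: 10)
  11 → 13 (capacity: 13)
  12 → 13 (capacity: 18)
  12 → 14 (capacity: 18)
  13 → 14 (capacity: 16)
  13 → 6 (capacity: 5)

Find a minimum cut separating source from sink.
Min cut value = 6, edges: (2,3)

Min cut value: 6
Partition: S = [0, 1, 2], T = [3, 4, 5, 6, 7, 8, 9, 10, 11, 12, 13, 14]
Cut edges: (2,3)

By max-flow min-cut theorem, max flow = min cut = 6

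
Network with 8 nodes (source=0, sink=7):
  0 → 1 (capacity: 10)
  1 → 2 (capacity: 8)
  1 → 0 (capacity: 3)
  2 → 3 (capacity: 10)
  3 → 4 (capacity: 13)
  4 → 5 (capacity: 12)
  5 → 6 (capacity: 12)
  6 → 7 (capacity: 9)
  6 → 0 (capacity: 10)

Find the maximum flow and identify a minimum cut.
Max flow = 8, Min cut edges: (1,2)

Maximum flow: 8
Minimum cut: (1,2)
Partition: S = [0, 1], T = [2, 3, 4, 5, 6, 7]

Max-flow min-cut theorem verified: both equal 8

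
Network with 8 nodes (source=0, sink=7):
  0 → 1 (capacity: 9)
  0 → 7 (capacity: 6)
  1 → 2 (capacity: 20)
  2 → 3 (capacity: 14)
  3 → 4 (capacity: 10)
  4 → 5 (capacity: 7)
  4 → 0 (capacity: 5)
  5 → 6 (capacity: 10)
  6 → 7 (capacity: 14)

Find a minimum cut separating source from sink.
Min cut value = 13, edges: (0,7), (4,5)

Min cut value: 13
Partition: S = [0, 1, 2, 3, 4], T = [5, 6, 7]
Cut edges: (0,7), (4,5)

By max-flow min-cut theorem, max flow = min cut = 13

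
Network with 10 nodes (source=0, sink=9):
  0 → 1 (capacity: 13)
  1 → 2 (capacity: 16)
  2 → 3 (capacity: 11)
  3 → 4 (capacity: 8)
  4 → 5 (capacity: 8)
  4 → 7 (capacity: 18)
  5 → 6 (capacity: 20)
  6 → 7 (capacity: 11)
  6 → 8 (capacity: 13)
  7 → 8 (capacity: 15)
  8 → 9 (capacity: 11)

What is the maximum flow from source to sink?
Maximum flow = 8

Max flow: 8

Flow assignment:
  0 → 1: 8/13
  1 → 2: 8/16
  2 → 3: 8/11
  3 → 4: 8/8
  4 → 7: 8/18
  7 → 8: 8/15
  8 → 9: 8/11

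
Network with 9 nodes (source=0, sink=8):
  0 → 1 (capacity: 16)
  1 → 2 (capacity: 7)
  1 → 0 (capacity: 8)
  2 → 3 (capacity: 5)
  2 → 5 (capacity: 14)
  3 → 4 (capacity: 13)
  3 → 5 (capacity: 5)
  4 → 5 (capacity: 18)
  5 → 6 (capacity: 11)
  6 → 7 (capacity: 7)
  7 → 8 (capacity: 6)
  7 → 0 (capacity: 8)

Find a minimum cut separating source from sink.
Min cut value = 6, edges: (7,8)

Min cut value: 6
Partition: S = [0, 1, 2, 3, 4, 5, 6, 7], T = [8]
Cut edges: (7,8)

By max-flow min-cut theorem, max flow = min cut = 6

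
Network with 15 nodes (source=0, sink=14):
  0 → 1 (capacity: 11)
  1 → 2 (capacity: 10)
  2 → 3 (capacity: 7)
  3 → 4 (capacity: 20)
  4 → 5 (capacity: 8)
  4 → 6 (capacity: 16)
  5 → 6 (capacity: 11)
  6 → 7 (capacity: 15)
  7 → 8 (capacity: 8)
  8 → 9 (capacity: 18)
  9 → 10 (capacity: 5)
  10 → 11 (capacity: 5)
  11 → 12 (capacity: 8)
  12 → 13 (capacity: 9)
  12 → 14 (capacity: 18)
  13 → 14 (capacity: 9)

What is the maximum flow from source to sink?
Maximum flow = 5

Max flow: 5

Flow assignment:
  0 → 1: 5/11
  1 → 2: 5/10
  2 → 3: 5/7
  3 → 4: 5/20
  4 → 6: 5/16
  6 → 7: 5/15
  7 → 8: 5/8
  8 → 9: 5/18
  9 → 10: 5/5
  10 → 11: 5/5
  11 → 12: 5/8
  12 → 14: 5/18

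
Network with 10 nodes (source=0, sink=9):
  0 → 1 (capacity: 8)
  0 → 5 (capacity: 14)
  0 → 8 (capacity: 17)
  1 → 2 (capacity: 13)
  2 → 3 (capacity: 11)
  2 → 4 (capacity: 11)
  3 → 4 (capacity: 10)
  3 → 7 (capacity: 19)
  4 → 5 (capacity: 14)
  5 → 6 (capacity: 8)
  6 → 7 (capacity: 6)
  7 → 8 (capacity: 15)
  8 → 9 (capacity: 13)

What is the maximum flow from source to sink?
Maximum flow = 13

Max flow: 13

Flow assignment:
  0 → 1: 8/8
  0 → 5: 5/14
  1 → 2: 8/13
  2 → 3: 8/11
  3 → 7: 8/19
  5 → 6: 5/8
  6 → 7: 5/6
  7 → 8: 13/15
  8 → 9: 13/13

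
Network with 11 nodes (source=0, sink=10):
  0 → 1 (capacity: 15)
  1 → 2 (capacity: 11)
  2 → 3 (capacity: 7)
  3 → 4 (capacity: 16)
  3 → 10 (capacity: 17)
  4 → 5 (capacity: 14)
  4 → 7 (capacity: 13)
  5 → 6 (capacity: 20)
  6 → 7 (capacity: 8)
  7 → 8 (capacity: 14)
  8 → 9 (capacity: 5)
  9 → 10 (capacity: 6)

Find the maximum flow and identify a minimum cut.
Max flow = 7, Min cut edges: (2,3)

Maximum flow: 7
Minimum cut: (2,3)
Partition: S = [0, 1, 2], T = [3, 4, 5, 6, 7, 8, 9, 10]

Max-flow min-cut theorem verified: both equal 7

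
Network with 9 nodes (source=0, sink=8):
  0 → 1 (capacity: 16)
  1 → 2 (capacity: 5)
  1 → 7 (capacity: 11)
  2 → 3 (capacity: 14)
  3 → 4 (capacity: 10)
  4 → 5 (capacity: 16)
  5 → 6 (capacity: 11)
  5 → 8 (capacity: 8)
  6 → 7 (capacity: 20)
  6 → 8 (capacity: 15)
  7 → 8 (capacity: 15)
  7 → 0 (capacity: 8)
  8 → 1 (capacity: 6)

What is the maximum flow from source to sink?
Maximum flow = 16

Max flow: 16

Flow assignment:
  0 → 1: 16/16
  1 → 2: 5/5
  1 → 7: 11/11
  2 → 3: 5/14
  3 → 4: 5/10
  4 → 5: 5/16
  5 → 8: 5/8
  7 → 8: 11/15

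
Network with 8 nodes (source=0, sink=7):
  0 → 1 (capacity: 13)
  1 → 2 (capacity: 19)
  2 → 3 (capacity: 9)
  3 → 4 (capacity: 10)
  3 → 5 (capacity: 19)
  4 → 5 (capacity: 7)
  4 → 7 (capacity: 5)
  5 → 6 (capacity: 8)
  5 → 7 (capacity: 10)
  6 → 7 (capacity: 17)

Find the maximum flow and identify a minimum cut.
Max flow = 9, Min cut edges: (2,3)

Maximum flow: 9
Minimum cut: (2,3)
Partition: S = [0, 1, 2], T = [3, 4, 5, 6, 7]

Max-flow min-cut theorem verified: both equal 9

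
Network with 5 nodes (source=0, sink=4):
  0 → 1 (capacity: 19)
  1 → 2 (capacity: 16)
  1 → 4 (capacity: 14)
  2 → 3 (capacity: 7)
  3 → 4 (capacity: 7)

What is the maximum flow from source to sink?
Maximum flow = 19

Max flow: 19

Flow assignment:
  0 → 1: 19/19
  1 → 2: 5/16
  1 → 4: 14/14
  2 → 3: 5/7
  3 → 4: 5/7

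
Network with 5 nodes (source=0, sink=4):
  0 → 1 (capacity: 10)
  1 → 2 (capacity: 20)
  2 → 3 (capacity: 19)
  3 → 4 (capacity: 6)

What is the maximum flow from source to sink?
Maximum flow = 6

Max flow: 6

Flow assignment:
  0 → 1: 6/10
  1 → 2: 6/20
  2 → 3: 6/19
  3 → 4: 6/6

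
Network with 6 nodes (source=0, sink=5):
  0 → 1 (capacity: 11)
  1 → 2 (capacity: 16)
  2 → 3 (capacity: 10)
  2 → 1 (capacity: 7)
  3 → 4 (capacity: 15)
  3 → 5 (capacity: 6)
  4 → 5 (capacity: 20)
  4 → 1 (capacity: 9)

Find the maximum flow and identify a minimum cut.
Max flow = 10, Min cut edges: (2,3)

Maximum flow: 10
Minimum cut: (2,3)
Partition: S = [0, 1, 2], T = [3, 4, 5]

Max-flow min-cut theorem verified: both equal 10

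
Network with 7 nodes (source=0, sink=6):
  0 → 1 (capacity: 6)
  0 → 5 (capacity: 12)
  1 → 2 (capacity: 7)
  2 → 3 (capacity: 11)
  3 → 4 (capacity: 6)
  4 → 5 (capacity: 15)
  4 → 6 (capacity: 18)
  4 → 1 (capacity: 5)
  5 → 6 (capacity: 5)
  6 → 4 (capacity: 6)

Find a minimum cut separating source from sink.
Min cut value = 11, edges: (3,4), (5,6)

Min cut value: 11
Partition: S = [0, 1, 2, 3, 5], T = [4, 6]
Cut edges: (3,4), (5,6)

By max-flow min-cut theorem, max flow = min cut = 11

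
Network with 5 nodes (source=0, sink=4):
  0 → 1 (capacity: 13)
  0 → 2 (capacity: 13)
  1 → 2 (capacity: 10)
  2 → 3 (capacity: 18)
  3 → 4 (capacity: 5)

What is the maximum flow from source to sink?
Maximum flow = 5

Max flow: 5

Flow assignment:
  0 → 1: 5/13
  1 → 2: 5/10
  2 → 3: 5/18
  3 → 4: 5/5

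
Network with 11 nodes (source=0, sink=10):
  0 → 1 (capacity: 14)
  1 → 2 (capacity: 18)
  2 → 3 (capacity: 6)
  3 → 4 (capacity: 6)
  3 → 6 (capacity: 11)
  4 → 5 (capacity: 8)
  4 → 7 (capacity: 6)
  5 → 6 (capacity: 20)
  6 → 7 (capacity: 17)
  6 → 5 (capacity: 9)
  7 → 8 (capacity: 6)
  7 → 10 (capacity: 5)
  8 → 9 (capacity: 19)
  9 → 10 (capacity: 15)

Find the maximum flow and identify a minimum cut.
Max flow = 6, Min cut edges: (2,3)

Maximum flow: 6
Minimum cut: (2,3)
Partition: S = [0, 1, 2], T = [3, 4, 5, 6, 7, 8, 9, 10]

Max-flow min-cut theorem verified: both equal 6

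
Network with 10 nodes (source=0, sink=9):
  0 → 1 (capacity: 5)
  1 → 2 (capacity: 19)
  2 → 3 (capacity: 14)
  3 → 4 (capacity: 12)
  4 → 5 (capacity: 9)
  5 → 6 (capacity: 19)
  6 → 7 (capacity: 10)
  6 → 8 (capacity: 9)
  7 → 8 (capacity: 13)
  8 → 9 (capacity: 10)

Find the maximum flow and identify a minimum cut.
Max flow = 5, Min cut edges: (0,1)

Maximum flow: 5
Minimum cut: (0,1)
Partition: S = [0], T = [1, 2, 3, 4, 5, 6, 7, 8, 9]

Max-flow min-cut theorem verified: both equal 5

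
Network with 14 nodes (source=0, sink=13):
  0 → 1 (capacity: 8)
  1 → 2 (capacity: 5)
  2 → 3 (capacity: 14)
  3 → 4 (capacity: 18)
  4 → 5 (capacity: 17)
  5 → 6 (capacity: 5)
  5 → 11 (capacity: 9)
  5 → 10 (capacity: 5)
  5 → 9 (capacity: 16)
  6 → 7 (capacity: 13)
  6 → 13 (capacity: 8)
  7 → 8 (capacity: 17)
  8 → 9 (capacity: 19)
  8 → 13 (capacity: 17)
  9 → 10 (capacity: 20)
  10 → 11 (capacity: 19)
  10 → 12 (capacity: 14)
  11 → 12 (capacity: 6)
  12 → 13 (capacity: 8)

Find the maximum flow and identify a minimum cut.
Max flow = 5, Min cut edges: (1,2)

Maximum flow: 5
Minimum cut: (1,2)
Partition: S = [0, 1], T = [2, 3, 4, 5, 6, 7, 8, 9, 10, 11, 12, 13]

Max-flow min-cut theorem verified: both equal 5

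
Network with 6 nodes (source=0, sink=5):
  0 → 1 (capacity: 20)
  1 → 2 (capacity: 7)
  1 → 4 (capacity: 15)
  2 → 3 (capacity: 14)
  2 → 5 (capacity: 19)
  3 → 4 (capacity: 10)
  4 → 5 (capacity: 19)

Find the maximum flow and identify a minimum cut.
Max flow = 20, Min cut edges: (0,1)

Maximum flow: 20
Minimum cut: (0,1)
Partition: S = [0], T = [1, 2, 3, 4, 5]

Max-flow min-cut theorem verified: both equal 20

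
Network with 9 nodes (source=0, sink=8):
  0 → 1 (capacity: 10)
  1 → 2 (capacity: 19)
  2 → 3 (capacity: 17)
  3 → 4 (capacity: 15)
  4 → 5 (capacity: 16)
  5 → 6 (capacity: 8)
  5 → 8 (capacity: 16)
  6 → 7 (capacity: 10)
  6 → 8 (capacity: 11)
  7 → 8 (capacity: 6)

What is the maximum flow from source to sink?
Maximum flow = 10

Max flow: 10

Flow assignment:
  0 → 1: 10/10
  1 → 2: 10/19
  2 → 3: 10/17
  3 → 4: 10/15
  4 → 5: 10/16
  5 → 8: 10/16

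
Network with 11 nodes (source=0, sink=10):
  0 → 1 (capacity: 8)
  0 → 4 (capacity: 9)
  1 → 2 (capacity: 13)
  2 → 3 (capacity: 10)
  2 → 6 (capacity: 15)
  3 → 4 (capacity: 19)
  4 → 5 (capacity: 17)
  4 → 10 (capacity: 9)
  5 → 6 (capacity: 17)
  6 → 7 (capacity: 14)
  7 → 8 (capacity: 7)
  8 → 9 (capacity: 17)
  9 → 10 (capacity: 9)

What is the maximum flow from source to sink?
Maximum flow = 16

Max flow: 16

Flow assignment:
  0 → 1: 7/8
  0 → 4: 9/9
  1 → 2: 7/13
  2 → 6: 7/15
  4 → 10: 9/9
  6 → 7: 7/14
  7 → 8: 7/7
  8 → 9: 7/17
  9 → 10: 7/9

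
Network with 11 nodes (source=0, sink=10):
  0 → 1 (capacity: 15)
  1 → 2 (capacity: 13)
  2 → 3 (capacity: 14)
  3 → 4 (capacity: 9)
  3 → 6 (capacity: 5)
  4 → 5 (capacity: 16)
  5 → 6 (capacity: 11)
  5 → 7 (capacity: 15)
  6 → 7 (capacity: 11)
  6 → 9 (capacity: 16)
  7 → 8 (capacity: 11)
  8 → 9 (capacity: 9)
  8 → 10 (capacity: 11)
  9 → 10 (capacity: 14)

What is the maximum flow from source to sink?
Maximum flow = 13

Max flow: 13

Flow assignment:
  0 → 1: 13/15
  1 → 2: 13/13
  2 → 3: 13/14
  3 → 4: 8/9
  3 → 6: 5/5
  4 → 5: 8/16
  5 → 6: 8/11
  6 → 9: 13/16
  9 → 10: 13/14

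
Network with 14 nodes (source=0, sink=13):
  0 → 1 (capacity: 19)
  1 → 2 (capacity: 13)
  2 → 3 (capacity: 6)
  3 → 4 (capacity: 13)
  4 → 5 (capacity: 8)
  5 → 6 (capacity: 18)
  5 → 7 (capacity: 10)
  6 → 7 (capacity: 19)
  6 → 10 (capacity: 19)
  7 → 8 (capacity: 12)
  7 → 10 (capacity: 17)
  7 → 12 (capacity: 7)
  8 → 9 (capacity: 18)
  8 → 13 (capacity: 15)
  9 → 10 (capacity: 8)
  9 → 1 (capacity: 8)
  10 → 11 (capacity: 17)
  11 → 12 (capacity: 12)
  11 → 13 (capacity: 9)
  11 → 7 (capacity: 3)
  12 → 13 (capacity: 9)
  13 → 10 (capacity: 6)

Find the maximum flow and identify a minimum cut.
Max flow = 6, Min cut edges: (2,3)

Maximum flow: 6
Minimum cut: (2,3)
Partition: S = [0, 1, 2], T = [3, 4, 5, 6, 7, 8, 9, 10, 11, 12, 13]

Max-flow min-cut theorem verified: both equal 6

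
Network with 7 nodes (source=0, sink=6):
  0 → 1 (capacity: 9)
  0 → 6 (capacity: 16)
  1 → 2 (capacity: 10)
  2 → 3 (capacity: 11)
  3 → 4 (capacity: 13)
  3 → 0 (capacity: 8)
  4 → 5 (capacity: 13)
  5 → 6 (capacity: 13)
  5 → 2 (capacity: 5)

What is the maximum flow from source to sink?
Maximum flow = 25

Max flow: 25

Flow assignment:
  0 → 1: 9/9
  0 → 6: 16/16
  1 → 2: 9/10
  2 → 3: 9/11
  3 → 4: 9/13
  4 → 5: 9/13
  5 → 6: 9/13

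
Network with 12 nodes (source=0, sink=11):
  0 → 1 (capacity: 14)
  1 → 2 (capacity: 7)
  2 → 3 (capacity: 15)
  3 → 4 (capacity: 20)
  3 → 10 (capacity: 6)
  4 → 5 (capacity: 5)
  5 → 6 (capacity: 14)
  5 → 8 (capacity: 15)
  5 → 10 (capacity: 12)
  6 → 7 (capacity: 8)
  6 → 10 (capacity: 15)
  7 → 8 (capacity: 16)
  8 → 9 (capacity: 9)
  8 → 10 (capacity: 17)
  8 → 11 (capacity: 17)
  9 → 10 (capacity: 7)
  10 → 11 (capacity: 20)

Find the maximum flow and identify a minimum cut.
Max flow = 7, Min cut edges: (1,2)

Maximum flow: 7
Minimum cut: (1,2)
Partition: S = [0, 1], T = [2, 3, 4, 5, 6, 7, 8, 9, 10, 11]

Max-flow min-cut theorem verified: both equal 7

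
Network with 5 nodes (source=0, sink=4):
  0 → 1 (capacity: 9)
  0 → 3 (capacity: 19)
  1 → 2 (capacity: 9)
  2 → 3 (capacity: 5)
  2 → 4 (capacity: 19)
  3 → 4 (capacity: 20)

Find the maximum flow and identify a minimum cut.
Max flow = 28, Min cut edges: (0,3), (1,2)

Maximum flow: 28
Minimum cut: (0,3), (1,2)
Partition: S = [0, 1], T = [2, 3, 4]

Max-flow min-cut theorem verified: both equal 28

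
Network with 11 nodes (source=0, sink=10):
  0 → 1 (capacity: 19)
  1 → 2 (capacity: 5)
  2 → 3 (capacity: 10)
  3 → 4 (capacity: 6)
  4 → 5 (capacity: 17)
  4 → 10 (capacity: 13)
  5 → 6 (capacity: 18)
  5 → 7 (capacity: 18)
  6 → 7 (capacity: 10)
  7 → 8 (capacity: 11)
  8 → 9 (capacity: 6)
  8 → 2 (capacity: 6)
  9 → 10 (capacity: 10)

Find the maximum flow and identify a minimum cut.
Max flow = 5, Min cut edges: (1,2)

Maximum flow: 5
Minimum cut: (1,2)
Partition: S = [0, 1], T = [2, 3, 4, 5, 6, 7, 8, 9, 10]

Max-flow min-cut theorem verified: both equal 5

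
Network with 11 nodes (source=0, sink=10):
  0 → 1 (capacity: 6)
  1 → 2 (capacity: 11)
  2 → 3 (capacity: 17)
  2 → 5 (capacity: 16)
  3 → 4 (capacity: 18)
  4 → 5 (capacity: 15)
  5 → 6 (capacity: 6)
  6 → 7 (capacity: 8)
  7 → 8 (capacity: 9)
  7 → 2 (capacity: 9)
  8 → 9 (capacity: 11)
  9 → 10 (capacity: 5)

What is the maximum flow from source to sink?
Maximum flow = 5

Max flow: 5

Flow assignment:
  0 → 1: 5/6
  1 → 2: 5/11
  2 → 5: 6/16
  5 → 6: 6/6
  6 → 7: 6/8
  7 → 8: 5/9
  7 → 2: 1/9
  8 → 9: 5/11
  9 → 10: 5/5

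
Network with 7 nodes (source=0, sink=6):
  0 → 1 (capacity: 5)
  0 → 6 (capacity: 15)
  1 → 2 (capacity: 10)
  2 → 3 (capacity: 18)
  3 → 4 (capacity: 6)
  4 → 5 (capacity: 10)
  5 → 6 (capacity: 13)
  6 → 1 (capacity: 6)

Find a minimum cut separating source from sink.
Min cut value = 20, edges: (0,1), (0,6)

Min cut value: 20
Partition: S = [0], T = [1, 2, 3, 4, 5, 6]
Cut edges: (0,1), (0,6)

By max-flow min-cut theorem, max flow = min cut = 20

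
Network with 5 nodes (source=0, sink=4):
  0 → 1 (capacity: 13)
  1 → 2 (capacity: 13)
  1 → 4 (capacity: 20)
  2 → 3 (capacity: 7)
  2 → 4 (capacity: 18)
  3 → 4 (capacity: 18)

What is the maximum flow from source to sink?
Maximum flow = 13

Max flow: 13

Flow assignment:
  0 → 1: 13/13
  1 → 4: 13/20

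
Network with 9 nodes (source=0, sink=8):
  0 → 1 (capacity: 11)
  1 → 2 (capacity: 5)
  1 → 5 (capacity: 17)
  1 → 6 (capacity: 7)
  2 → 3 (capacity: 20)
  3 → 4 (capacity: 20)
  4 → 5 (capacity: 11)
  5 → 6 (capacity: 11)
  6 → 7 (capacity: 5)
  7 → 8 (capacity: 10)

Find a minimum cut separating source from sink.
Min cut value = 5, edges: (6,7)

Min cut value: 5
Partition: S = [0, 1, 2, 3, 4, 5, 6], T = [7, 8]
Cut edges: (6,7)

By max-flow min-cut theorem, max flow = min cut = 5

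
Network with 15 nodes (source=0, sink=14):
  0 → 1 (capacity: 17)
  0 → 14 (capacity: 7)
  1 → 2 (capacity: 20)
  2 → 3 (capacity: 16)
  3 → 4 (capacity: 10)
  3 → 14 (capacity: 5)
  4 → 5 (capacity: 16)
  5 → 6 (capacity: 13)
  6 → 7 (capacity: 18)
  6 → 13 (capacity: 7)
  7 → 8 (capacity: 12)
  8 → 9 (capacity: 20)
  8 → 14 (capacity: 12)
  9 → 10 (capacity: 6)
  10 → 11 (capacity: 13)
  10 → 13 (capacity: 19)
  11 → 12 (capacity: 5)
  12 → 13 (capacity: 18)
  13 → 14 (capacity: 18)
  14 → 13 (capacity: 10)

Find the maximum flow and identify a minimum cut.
Max flow = 22, Min cut edges: (0,14), (3,4), (3,14)

Maximum flow: 22
Minimum cut: (0,14), (3,4), (3,14)
Partition: S = [0, 1, 2, 3], T = [4, 5, 6, 7, 8, 9, 10, 11, 12, 13, 14]

Max-flow min-cut theorem verified: both equal 22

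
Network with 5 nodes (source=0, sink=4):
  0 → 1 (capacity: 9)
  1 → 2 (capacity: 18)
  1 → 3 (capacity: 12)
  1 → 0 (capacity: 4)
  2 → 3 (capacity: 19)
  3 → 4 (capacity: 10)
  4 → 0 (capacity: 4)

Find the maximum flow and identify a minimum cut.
Max flow = 9, Min cut edges: (0,1)

Maximum flow: 9
Minimum cut: (0,1)
Partition: S = [0], T = [1, 2, 3, 4]

Max-flow min-cut theorem verified: both equal 9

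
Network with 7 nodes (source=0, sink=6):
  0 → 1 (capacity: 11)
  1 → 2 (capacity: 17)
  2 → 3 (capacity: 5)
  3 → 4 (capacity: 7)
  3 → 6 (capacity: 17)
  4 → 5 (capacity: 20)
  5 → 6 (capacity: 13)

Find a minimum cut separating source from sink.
Min cut value = 5, edges: (2,3)

Min cut value: 5
Partition: S = [0, 1, 2], T = [3, 4, 5, 6]
Cut edges: (2,3)

By max-flow min-cut theorem, max flow = min cut = 5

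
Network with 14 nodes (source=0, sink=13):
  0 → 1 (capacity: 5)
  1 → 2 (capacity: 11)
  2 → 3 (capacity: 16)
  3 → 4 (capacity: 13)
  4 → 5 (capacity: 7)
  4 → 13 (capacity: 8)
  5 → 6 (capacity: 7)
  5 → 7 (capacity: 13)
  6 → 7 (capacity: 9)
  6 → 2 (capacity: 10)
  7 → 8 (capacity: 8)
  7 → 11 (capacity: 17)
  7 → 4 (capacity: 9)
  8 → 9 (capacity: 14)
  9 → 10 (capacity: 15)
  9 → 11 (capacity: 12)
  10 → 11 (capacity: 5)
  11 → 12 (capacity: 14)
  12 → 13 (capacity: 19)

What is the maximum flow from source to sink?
Maximum flow = 5

Max flow: 5

Flow assignment:
  0 → 1: 5/5
  1 → 2: 5/11
  2 → 3: 5/16
  3 → 4: 5/13
  4 → 13: 5/8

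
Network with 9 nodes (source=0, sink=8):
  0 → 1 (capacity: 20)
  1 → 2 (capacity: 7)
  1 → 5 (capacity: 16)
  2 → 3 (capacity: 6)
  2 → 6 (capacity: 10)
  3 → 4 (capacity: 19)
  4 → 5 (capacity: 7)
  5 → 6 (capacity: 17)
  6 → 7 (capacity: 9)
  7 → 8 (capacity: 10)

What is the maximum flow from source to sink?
Maximum flow = 9

Max flow: 9

Flow assignment:
  0 → 1: 9/20
  1 → 5: 9/16
  5 → 6: 9/17
  6 → 7: 9/9
  7 → 8: 9/10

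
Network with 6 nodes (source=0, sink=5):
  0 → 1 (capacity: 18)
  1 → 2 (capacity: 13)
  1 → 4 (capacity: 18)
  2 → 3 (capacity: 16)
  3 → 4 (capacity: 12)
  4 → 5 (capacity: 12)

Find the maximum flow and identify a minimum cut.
Max flow = 12, Min cut edges: (4,5)

Maximum flow: 12
Minimum cut: (4,5)
Partition: S = [0, 1, 2, 3, 4], T = [5]

Max-flow min-cut theorem verified: both equal 12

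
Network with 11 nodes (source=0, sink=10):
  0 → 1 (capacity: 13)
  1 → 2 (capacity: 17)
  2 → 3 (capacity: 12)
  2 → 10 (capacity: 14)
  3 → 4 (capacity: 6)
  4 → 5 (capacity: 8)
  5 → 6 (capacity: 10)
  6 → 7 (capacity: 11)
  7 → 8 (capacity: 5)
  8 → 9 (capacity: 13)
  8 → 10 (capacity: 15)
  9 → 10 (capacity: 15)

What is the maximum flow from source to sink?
Maximum flow = 13

Max flow: 13

Flow assignment:
  0 → 1: 13/13
  1 → 2: 13/17
  2 → 10: 13/14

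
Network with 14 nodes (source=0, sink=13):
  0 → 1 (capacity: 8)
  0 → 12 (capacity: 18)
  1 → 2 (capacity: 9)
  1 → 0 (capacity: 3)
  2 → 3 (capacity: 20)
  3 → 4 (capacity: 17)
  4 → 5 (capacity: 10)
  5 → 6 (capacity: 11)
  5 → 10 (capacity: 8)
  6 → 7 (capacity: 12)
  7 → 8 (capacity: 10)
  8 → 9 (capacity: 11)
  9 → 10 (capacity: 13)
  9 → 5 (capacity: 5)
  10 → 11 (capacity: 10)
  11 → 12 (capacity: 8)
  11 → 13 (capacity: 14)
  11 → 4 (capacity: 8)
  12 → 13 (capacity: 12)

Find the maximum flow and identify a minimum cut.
Max flow = 20, Min cut edges: (0,1), (12,13)

Maximum flow: 20
Minimum cut: (0,1), (12,13)
Partition: S = [0, 12], T = [1, 2, 3, 4, 5, 6, 7, 8, 9, 10, 11, 13]

Max-flow min-cut theorem verified: both equal 20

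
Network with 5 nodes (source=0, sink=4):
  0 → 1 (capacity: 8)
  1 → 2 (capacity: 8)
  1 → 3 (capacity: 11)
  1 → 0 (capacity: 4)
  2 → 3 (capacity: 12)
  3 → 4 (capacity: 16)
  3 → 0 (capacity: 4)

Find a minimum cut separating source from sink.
Min cut value = 8, edges: (0,1)

Min cut value: 8
Partition: S = [0], T = [1, 2, 3, 4]
Cut edges: (0,1)

By max-flow min-cut theorem, max flow = min cut = 8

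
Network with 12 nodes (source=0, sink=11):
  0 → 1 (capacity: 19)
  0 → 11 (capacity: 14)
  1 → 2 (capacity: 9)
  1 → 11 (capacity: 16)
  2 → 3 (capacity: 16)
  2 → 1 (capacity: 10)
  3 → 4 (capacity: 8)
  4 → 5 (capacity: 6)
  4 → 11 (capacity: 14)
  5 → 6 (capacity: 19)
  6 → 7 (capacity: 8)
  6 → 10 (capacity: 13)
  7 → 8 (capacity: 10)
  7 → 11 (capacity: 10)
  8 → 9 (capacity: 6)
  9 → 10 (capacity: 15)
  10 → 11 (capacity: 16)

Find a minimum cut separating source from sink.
Min cut value = 33, edges: (0,1), (0,11)

Min cut value: 33
Partition: S = [0], T = [1, 2, 3, 4, 5, 6, 7, 8, 9, 10, 11]
Cut edges: (0,1), (0,11)

By max-flow min-cut theorem, max flow = min cut = 33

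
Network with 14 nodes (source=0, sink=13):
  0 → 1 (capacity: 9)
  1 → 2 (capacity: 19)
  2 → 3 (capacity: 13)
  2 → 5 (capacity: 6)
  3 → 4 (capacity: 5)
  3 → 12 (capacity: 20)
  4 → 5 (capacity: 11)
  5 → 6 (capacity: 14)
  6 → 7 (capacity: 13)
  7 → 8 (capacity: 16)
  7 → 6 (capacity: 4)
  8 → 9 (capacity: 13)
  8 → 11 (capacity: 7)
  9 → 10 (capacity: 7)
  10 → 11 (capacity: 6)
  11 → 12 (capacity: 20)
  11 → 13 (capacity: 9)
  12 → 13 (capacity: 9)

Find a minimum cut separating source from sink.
Min cut value = 9, edges: (0,1)

Min cut value: 9
Partition: S = [0], T = [1, 2, 3, 4, 5, 6, 7, 8, 9, 10, 11, 12, 13]
Cut edges: (0,1)

By max-flow min-cut theorem, max flow = min cut = 9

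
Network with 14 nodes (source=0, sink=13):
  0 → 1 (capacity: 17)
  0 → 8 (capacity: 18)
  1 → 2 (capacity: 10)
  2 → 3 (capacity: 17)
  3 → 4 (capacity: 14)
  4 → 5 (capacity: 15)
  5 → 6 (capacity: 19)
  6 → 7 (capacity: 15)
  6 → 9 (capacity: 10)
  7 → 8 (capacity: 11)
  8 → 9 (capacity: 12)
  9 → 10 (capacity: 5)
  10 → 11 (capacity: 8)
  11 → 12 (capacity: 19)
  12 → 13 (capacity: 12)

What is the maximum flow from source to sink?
Maximum flow = 5

Max flow: 5

Flow assignment:
  0 → 1: 5/17
  1 → 2: 5/10
  2 → 3: 5/17
  3 → 4: 5/14
  4 → 5: 5/15
  5 → 6: 5/19
  6 → 9: 5/10
  9 → 10: 5/5
  10 → 11: 5/8
  11 → 12: 5/19
  12 → 13: 5/12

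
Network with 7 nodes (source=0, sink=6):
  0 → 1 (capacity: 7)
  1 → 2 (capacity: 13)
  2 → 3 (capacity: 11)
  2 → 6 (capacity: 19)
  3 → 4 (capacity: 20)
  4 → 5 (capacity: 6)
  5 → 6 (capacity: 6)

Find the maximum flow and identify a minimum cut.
Max flow = 7, Min cut edges: (0,1)

Maximum flow: 7
Minimum cut: (0,1)
Partition: S = [0], T = [1, 2, 3, 4, 5, 6]

Max-flow min-cut theorem verified: both equal 7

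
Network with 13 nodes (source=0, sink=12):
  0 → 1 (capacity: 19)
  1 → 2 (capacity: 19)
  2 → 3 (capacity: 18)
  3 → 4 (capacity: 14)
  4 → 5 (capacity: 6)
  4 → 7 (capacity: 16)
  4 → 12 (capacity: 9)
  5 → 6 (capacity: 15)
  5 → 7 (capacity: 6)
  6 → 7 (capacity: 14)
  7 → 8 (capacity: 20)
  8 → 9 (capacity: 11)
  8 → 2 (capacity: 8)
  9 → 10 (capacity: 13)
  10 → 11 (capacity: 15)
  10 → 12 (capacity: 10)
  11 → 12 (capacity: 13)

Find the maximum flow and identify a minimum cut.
Max flow = 14, Min cut edges: (3,4)

Maximum flow: 14
Minimum cut: (3,4)
Partition: S = [0, 1, 2, 3], T = [4, 5, 6, 7, 8, 9, 10, 11, 12]

Max-flow min-cut theorem verified: both equal 14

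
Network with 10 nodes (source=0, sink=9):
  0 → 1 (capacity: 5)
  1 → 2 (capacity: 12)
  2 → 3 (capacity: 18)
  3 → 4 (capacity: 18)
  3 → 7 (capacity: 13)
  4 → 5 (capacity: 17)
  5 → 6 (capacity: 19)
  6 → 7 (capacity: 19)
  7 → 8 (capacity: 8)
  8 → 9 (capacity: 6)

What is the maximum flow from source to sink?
Maximum flow = 5

Max flow: 5

Flow assignment:
  0 → 1: 5/5
  1 → 2: 5/12
  2 → 3: 5/18
  3 → 7: 5/13
  7 → 8: 5/8
  8 → 9: 5/6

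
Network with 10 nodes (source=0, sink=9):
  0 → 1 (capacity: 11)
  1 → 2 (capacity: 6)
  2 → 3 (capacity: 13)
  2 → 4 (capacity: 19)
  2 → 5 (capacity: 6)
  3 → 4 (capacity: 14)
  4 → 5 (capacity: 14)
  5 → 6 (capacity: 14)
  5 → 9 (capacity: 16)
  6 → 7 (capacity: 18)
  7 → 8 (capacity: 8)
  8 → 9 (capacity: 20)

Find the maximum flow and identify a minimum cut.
Max flow = 6, Min cut edges: (1,2)

Maximum flow: 6
Minimum cut: (1,2)
Partition: S = [0, 1], T = [2, 3, 4, 5, 6, 7, 8, 9]

Max-flow min-cut theorem verified: both equal 6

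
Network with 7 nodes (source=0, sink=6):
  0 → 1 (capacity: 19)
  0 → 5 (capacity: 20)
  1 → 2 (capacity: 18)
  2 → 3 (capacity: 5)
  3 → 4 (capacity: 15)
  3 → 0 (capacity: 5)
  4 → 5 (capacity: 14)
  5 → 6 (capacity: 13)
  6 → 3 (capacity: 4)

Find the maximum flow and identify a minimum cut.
Max flow = 13, Min cut edges: (5,6)

Maximum flow: 13
Minimum cut: (5,6)
Partition: S = [0, 1, 2, 3, 4, 5], T = [6]

Max-flow min-cut theorem verified: both equal 13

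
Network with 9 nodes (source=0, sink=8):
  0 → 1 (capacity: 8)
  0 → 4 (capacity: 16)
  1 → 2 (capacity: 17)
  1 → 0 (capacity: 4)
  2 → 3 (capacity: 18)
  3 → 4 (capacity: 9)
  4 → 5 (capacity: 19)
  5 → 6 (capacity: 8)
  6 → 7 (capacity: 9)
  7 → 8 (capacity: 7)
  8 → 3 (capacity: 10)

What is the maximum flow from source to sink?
Maximum flow = 7

Max flow: 7

Flow assignment:
  0 → 1: 7/8
  1 → 2: 7/17
  2 → 3: 7/18
  3 → 4: 7/9
  4 → 5: 7/19
  5 → 6: 7/8
  6 → 7: 7/9
  7 → 8: 7/7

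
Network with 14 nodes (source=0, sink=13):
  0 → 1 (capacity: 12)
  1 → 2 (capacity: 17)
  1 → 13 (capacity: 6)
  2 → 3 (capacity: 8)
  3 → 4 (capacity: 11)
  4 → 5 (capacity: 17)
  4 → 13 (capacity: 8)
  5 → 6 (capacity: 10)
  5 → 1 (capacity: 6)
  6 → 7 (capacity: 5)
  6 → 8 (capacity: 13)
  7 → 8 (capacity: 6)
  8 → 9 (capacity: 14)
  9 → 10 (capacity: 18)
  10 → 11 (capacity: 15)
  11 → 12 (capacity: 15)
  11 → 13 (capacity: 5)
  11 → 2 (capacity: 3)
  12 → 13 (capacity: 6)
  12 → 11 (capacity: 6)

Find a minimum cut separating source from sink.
Min cut value = 12, edges: (0,1)

Min cut value: 12
Partition: S = [0], T = [1, 2, 3, 4, 5, 6, 7, 8, 9, 10, 11, 12, 13]
Cut edges: (0,1)

By max-flow min-cut theorem, max flow = min cut = 12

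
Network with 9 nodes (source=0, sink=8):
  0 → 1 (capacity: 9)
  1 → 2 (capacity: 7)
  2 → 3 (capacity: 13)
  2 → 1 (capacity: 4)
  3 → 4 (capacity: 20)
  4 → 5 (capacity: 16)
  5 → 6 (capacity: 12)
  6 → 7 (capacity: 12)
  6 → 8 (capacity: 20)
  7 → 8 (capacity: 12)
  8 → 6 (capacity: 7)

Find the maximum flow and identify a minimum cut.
Max flow = 7, Min cut edges: (1,2)

Maximum flow: 7
Minimum cut: (1,2)
Partition: S = [0, 1], T = [2, 3, 4, 5, 6, 7, 8]

Max-flow min-cut theorem verified: both equal 7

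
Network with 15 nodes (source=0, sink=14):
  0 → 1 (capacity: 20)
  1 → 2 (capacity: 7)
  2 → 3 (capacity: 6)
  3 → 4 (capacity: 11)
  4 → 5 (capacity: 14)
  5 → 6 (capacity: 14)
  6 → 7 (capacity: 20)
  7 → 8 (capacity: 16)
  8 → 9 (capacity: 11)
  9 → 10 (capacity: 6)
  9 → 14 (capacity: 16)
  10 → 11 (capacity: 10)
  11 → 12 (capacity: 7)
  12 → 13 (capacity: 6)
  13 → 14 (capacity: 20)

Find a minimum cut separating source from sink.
Min cut value = 6, edges: (2,3)

Min cut value: 6
Partition: S = [0, 1, 2], T = [3, 4, 5, 6, 7, 8, 9, 10, 11, 12, 13, 14]
Cut edges: (2,3)

By max-flow min-cut theorem, max flow = min cut = 6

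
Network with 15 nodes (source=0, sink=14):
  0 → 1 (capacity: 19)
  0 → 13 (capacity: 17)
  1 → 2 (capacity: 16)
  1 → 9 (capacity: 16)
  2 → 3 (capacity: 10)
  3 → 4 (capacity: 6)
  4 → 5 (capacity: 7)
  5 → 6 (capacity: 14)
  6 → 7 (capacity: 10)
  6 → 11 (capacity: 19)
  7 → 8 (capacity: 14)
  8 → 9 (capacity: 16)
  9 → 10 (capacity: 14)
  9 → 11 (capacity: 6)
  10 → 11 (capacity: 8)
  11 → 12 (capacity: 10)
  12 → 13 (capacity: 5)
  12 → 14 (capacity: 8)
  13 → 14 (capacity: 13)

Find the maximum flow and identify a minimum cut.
Max flow = 21, Min cut edges: (12,14), (13,14)

Maximum flow: 21
Minimum cut: (12,14), (13,14)
Partition: S = [0, 1, 2, 3, 4, 5, 6, 7, 8, 9, 10, 11, 12, 13], T = [14]

Max-flow min-cut theorem verified: both equal 21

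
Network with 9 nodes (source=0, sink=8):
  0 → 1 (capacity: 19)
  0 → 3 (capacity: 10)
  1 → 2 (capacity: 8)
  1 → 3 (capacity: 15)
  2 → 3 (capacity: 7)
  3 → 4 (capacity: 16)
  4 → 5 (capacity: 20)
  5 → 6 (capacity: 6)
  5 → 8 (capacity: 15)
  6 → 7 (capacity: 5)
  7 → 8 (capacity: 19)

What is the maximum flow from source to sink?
Maximum flow = 16

Max flow: 16

Flow assignment:
  0 → 1: 10/19
  0 → 3: 6/10
  1 → 2: 4/8
  1 → 3: 6/15
  2 → 3: 4/7
  3 → 4: 16/16
  4 → 5: 16/20
  5 → 6: 1/6
  5 → 8: 15/15
  6 → 7: 1/5
  7 → 8: 1/19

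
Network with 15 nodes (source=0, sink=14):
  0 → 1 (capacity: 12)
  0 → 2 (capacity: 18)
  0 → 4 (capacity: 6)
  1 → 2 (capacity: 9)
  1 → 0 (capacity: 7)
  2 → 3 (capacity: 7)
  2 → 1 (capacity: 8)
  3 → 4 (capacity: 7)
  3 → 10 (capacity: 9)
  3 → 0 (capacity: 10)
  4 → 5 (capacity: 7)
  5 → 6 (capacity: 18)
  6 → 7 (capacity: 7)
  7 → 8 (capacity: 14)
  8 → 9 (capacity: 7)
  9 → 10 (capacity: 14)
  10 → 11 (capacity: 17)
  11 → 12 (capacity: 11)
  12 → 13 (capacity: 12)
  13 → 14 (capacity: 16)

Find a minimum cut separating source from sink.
Min cut value = 11, edges: (11,12)

Min cut value: 11
Partition: S = [0, 1, 2, 3, 4, 5, 6, 7, 8, 9, 10, 11], T = [12, 13, 14]
Cut edges: (11,12)

By max-flow min-cut theorem, max flow = min cut = 11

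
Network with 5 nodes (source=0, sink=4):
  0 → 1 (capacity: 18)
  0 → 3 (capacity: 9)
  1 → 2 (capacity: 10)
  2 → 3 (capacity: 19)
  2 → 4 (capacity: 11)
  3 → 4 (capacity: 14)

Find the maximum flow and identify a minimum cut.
Max flow = 19, Min cut edges: (0,3), (1,2)

Maximum flow: 19
Minimum cut: (0,3), (1,2)
Partition: S = [0, 1], T = [2, 3, 4]

Max-flow min-cut theorem verified: both equal 19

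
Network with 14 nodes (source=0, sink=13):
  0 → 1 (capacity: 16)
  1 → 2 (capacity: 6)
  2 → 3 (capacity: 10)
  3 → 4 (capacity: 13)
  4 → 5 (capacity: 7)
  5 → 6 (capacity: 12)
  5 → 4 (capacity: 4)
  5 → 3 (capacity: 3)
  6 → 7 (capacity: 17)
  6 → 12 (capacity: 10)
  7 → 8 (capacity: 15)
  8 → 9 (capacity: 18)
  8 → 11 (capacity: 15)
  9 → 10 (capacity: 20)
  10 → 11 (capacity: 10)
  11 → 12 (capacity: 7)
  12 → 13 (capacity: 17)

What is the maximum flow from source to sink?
Maximum flow = 6

Max flow: 6

Flow assignment:
  0 → 1: 6/16
  1 → 2: 6/6
  2 → 3: 6/10
  3 → 4: 6/13
  4 → 5: 6/7
  5 → 6: 6/12
  6 → 12: 6/10
  12 → 13: 6/17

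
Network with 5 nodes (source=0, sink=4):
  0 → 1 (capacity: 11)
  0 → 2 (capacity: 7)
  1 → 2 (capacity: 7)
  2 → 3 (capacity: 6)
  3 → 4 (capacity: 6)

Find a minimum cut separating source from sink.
Min cut value = 6, edges: (3,4)

Min cut value: 6
Partition: S = [0, 1, 2, 3], T = [4]
Cut edges: (3,4)

By max-flow min-cut theorem, max flow = min cut = 6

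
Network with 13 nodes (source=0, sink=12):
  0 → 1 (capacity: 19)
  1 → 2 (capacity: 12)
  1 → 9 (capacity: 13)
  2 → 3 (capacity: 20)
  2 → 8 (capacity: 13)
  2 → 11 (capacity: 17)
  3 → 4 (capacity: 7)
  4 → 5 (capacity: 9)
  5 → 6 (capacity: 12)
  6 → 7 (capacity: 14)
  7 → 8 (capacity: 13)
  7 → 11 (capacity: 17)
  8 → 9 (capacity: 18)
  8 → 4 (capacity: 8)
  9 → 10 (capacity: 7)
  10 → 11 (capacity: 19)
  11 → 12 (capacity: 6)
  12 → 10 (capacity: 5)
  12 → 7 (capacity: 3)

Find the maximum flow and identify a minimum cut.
Max flow = 6, Min cut edges: (11,12)

Maximum flow: 6
Minimum cut: (11,12)
Partition: S = [0, 1, 2, 3, 4, 5, 6, 7, 8, 9, 10, 11], T = [12]

Max-flow min-cut theorem verified: both equal 6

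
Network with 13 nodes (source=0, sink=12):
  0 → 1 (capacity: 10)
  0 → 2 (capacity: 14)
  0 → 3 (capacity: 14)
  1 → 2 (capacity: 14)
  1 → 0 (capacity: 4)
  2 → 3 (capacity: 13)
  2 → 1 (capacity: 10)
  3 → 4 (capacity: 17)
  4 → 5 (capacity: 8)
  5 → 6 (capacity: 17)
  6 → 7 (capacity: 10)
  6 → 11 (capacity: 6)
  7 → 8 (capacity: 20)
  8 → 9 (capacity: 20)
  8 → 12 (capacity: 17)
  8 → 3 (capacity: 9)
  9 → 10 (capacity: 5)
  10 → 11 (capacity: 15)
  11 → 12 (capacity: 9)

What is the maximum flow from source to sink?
Maximum flow = 8

Max flow: 8

Flow assignment:
  0 → 2: 4/14
  0 → 3: 5/14
  1 → 0: 1/4
  2 → 3: 3/13
  2 → 1: 1/10
  3 → 4: 8/17
  4 → 5: 8/8
  5 → 6: 8/17
  6 → 7: 2/10
  6 → 11: 6/6
  7 → 8: 2/20
  8 → 12: 2/17
  11 → 12: 6/9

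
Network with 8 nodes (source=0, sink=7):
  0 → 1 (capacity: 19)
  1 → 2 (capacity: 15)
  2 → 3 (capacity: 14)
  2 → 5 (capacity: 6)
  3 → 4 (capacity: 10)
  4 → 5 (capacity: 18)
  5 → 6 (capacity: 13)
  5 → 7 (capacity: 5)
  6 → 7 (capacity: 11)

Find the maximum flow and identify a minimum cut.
Max flow = 15, Min cut edges: (1,2)

Maximum flow: 15
Minimum cut: (1,2)
Partition: S = [0, 1], T = [2, 3, 4, 5, 6, 7]

Max-flow min-cut theorem verified: both equal 15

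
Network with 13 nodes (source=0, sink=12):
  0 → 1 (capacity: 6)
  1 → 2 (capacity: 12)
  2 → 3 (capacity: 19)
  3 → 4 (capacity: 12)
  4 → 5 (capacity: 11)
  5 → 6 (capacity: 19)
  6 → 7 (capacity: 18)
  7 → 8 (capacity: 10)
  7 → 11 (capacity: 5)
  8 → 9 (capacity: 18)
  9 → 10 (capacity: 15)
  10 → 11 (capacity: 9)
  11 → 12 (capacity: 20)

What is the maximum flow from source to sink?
Maximum flow = 6

Max flow: 6

Flow assignment:
  0 → 1: 6/6
  1 → 2: 6/12
  2 → 3: 6/19
  3 → 4: 6/12
  4 → 5: 6/11
  5 → 6: 6/19
  6 → 7: 6/18
  7 → 8: 1/10
  7 → 11: 5/5
  8 → 9: 1/18
  9 → 10: 1/15
  10 → 11: 1/9
  11 → 12: 6/20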